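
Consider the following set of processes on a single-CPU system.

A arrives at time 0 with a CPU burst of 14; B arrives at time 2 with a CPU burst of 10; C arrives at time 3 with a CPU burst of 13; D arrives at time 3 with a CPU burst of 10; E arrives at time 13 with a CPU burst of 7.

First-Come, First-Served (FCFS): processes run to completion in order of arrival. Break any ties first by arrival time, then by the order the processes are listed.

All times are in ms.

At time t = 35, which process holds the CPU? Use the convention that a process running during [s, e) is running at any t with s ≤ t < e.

Gantt: | A 0-14 | B 14-24 | C 24-37 | D 37-47 | E 47-54 |
Completion: A=14  B=24  C=37  D=47  E=54

C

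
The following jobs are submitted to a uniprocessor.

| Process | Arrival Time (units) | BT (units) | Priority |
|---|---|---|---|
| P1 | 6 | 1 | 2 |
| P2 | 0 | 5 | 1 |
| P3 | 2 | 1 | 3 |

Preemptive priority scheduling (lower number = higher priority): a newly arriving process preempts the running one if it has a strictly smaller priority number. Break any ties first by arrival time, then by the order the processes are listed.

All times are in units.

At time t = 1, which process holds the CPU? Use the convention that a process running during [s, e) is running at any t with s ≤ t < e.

Timeline: | P2 0-5 | P3 5-6 | P1 6-7 |
Completion: P1=7  P2=5  P3=6
Turnaround (C−A): P1=1  P2=5  P3=4

P2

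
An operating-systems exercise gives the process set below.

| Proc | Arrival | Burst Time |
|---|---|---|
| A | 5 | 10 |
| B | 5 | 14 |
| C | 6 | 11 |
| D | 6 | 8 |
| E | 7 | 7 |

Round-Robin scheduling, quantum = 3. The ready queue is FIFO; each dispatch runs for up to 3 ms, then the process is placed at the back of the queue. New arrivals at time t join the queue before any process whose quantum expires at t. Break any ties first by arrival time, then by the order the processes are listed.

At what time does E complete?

47

Gantt: | idle 0-5 | A 5-8 | B 8-11 | C 11-14 | D 14-17 | E 17-20 | A 20-23 | B 23-26 | C 26-29 | D 29-32 | E 32-35 | A 35-38 | B 38-41 | C 41-44 | D 44-46 | E 46-47 | A 47-48 | B 48-51 | C 51-53 | B 53-55 |
Completion: A=48  B=55  C=53  D=46  E=47
Turnaround (C−A): A=43  B=50  C=47  D=40  E=40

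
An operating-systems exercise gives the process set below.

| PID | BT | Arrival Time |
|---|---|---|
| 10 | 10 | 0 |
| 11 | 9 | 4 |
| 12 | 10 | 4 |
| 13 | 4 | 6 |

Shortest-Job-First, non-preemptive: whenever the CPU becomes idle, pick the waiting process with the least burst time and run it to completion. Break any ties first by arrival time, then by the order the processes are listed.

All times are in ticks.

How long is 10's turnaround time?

10

Schedule: | 10 0-10 | 13 10-14 | 11 14-23 | 12 23-33 |
Completion: 10=10  11=23  12=33  13=14
Turnaround (C−A): 10=10  11=19  12=29  13=8
Turnaround(10) = completion − arrival = 10 − 0 = 10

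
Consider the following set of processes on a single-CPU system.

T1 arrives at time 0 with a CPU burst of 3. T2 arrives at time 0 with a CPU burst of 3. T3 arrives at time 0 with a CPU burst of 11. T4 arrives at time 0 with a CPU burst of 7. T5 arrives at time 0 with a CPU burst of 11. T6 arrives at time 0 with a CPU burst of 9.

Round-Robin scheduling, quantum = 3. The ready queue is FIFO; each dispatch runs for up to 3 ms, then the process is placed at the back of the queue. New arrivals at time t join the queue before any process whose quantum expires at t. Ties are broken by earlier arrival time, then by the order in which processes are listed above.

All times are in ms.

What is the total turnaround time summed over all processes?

169

Schedule: | T1 0-3 | T2 3-6 | T3 6-9 | T4 9-12 | T5 12-15 | T6 15-18 | T3 18-21 | T4 21-24 | T5 24-27 | T6 27-30 | T3 30-33 | T4 33-34 | T5 34-37 | T6 37-40 | T3 40-42 | T5 42-44 |
Completion: T1=3  T2=6  T3=42  T4=34  T5=44  T6=40
Turnaround = completion − arrival: T1=3, T2=6, T3=42, T4=34, T5=44, T6=40
Total turnaround = 3 + 6 + 42 + 34 + 44 + 40 = 169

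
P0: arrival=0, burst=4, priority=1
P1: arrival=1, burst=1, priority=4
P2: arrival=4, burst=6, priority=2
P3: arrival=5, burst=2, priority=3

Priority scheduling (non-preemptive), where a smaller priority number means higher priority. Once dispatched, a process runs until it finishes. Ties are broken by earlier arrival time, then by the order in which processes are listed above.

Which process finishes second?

P2

Gantt: | P0 0-4 | P2 4-10 | P3 10-12 | P1 12-13 |
Completion: P0=4  P1=13  P2=10  P3=12
Turnaround (C−A): P0=4  P1=12  P2=6  P3=7
Finish order: P0 → P2 → P3 → P1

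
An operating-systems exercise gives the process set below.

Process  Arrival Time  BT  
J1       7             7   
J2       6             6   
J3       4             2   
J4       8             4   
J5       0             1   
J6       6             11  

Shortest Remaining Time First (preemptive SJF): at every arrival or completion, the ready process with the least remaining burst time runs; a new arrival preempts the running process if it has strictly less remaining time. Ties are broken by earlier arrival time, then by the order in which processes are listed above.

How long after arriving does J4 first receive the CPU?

4

Timeline: | J5 0-1 | idle 1-4 | J3 4-6 | J2 6-12 | J4 12-16 | J1 16-23 | J6 23-34 |
Completion: J1=23  J2=12  J3=6  J4=16  J5=1  J6=34
Response(J4) = first start − arrival = 12 − 8 = 4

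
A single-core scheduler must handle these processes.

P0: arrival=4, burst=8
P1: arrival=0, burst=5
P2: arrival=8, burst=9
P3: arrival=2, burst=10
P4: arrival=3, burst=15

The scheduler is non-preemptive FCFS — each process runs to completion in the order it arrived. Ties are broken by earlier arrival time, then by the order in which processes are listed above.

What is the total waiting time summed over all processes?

71

Schedule: | P1 0-5 | P3 5-15 | P4 15-30 | P0 30-38 | P2 38-47 |
Completion: P0=38  P1=5  P2=47  P3=15  P4=30
Turnaround (C−A): P0=34  P1=5  P2=39  P3=13  P4=27
Waiting = turnaround − burst: P0=26, P1=0, P2=30, P3=3, P4=12
Total waiting = 26 + 0 + 30 + 3 + 12 = 71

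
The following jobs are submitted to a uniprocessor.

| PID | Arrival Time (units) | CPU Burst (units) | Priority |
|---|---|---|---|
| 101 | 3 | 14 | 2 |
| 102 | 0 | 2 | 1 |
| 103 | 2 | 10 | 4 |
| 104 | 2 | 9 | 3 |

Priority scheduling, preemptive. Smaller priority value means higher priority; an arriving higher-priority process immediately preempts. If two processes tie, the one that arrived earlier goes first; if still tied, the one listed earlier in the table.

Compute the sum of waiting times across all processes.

Gantt: | 102 0-2 | 104 2-3 | 101 3-17 | 104 17-25 | 103 25-35 |
Completion: 101=17  102=2  103=35  104=25
Turnaround (C−A): 101=14  102=2  103=33  104=23
Waiting = turnaround − burst: 101=0, 102=0, 103=23, 104=14
Total waiting = 0 + 0 + 23 + 14 = 37

37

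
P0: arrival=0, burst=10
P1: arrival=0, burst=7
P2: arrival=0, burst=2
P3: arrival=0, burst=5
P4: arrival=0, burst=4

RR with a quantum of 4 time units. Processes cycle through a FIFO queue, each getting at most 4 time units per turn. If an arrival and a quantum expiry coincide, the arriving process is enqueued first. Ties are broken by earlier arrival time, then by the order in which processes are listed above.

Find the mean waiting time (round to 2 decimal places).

15.80

Schedule: | P0 0-4 | P1 4-8 | P2 8-10 | P3 10-14 | P4 14-18 | P0 18-22 | P1 22-25 | P3 25-26 | P0 26-28 |
Completion: P0=28  P1=25  P2=10  P3=26  P4=18
Waiting times: P0=18, P1=18, P2=8, P3=21, P4=14
Average waiting = (18+18+8+21+14) / 5 = 79/5 = 15.80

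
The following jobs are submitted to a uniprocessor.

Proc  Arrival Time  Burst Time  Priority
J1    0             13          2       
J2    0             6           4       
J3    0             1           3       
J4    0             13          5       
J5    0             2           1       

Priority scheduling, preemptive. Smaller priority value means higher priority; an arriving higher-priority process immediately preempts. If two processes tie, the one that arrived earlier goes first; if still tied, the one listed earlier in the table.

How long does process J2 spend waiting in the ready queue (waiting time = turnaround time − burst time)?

Timeline: | J5 0-2 | J1 2-15 | J3 15-16 | J2 16-22 | J4 22-35 |
Completion: J1=15  J2=22  J3=16  J4=35  J5=2
Turnaround (C−A): J1=15  J2=22  J3=16  J4=35  J5=2
Waiting(J2) = turnaround − burst = 22 − 6 = 16

16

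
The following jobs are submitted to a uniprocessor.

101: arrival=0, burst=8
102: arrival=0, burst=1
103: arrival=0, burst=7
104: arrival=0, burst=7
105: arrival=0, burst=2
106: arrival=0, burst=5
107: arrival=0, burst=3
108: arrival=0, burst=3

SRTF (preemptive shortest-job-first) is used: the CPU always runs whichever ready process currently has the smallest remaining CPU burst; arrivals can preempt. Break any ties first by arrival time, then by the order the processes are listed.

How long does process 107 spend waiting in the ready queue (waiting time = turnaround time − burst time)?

3

Schedule: | 102 0-1 | 105 1-3 | 107 3-6 | 108 6-9 | 106 9-14 | 103 14-21 | 104 21-28 | 101 28-36 |
Completion: 101=36  102=1  103=21  104=28  105=3  106=14  107=6  108=9
Turnaround (C−A): 101=36  102=1  103=21  104=28  105=3  106=14  107=6  108=9
Waiting(107) = turnaround − burst = 6 − 3 = 3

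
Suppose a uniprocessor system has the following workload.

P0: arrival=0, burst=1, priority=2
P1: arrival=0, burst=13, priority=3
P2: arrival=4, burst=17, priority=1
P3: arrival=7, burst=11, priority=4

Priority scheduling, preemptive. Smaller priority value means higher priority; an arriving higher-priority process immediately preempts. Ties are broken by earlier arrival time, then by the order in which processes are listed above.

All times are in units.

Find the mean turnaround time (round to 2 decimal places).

21.00

Timeline: | P0 0-1 | P1 1-4 | P2 4-21 | P1 21-31 | P3 31-42 |
Completion: P0=1  P1=31  P2=21  P3=42
Turnaround times: P0=1, P1=31, P2=17, P3=35
Average turnaround = (1+31+17+35) / 4 = 84/4 = 21.00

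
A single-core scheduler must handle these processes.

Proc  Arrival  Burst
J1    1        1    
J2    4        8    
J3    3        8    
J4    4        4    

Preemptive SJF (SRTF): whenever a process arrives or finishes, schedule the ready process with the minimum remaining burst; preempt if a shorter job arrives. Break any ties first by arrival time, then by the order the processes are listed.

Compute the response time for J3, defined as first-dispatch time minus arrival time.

Schedule: | idle 0-1 | J1 1-2 | idle 2-3 | J3 3-4 | J4 4-8 | J3 8-15 | J2 15-23 |
Completion: J1=2  J2=23  J3=15  J4=8
Turnaround (C−A): J1=1  J2=19  J3=12  J4=4
Response(J3) = first start − arrival = 3 − 3 = 0

0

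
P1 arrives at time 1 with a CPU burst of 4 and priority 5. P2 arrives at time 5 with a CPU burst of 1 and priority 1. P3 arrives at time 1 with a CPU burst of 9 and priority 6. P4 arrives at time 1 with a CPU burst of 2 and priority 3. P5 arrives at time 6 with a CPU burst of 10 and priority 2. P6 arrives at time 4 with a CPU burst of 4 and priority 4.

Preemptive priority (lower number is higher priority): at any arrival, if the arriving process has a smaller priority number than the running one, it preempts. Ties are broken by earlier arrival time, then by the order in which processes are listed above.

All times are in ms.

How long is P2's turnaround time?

1

Timeline: | idle 0-1 | P4 1-3 | P1 3-4 | P6 4-5 | P2 5-6 | P5 6-16 | P6 16-19 | P1 19-22 | P3 22-31 |
Completion: P1=22  P2=6  P3=31  P4=3  P5=16  P6=19
Turnaround (C−A): P1=21  P2=1  P3=30  P4=2  P5=10  P6=15
Turnaround(P2) = completion − arrival = 6 − 5 = 1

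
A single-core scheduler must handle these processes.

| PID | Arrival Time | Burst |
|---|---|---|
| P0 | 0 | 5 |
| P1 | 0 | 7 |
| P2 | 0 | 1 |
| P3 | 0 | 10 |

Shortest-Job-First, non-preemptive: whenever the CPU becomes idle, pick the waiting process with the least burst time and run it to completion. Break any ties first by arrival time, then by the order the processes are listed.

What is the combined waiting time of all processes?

Timeline: | P2 0-1 | P0 1-6 | P1 6-13 | P3 13-23 |
Completion: P0=6  P1=13  P2=1  P3=23
Turnaround (C−A): P0=6  P1=13  P2=1  P3=23
Waiting = turnaround − burst: P0=1, P1=6, P2=0, P3=13
Total waiting = 1 + 6 + 0 + 13 = 20

20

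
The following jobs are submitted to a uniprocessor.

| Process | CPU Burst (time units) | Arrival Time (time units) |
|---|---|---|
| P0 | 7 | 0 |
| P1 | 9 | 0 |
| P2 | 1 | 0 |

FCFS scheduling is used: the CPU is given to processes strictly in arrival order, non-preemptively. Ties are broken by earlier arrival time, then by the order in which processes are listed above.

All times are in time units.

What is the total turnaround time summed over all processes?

40

Timeline: | P0 0-7 | P1 7-16 | P2 16-17 |
Completion: P0=7  P1=16  P2=17
Turnaround (C−A): P0=7  P1=16  P2=17
Turnaround = completion − arrival: P0=7, P1=16, P2=17
Total turnaround = 7 + 16 + 17 = 40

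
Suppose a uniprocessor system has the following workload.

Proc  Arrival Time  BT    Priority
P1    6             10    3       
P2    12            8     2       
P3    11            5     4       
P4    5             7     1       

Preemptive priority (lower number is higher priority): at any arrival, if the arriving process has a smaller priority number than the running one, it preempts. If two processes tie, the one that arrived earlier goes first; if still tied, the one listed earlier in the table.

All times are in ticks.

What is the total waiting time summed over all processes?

Schedule: | idle 0-5 | P4 5-12 | P2 12-20 | P1 20-30 | P3 30-35 |
Completion: P1=30  P2=20  P3=35  P4=12
Turnaround (C−A): P1=24  P2=8  P3=24  P4=7
Waiting = turnaround − burst: P1=14, P2=0, P3=19, P4=0
Total waiting = 14 + 0 + 19 + 0 = 33

33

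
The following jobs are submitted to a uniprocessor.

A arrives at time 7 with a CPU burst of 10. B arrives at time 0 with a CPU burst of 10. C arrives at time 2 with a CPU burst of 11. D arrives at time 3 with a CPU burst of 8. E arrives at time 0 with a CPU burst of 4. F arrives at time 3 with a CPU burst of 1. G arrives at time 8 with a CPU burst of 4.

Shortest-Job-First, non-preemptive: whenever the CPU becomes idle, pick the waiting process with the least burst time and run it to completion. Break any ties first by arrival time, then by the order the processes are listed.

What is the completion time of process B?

27

Timeline: | E 0-4 | F 4-5 | D 5-13 | G 13-17 | B 17-27 | A 27-37 | C 37-48 |
Completion: A=37  B=27  C=48  D=13  E=4  F=5  G=17
Turnaround (C−A): A=30  B=27  C=46  D=10  E=4  F=2  G=9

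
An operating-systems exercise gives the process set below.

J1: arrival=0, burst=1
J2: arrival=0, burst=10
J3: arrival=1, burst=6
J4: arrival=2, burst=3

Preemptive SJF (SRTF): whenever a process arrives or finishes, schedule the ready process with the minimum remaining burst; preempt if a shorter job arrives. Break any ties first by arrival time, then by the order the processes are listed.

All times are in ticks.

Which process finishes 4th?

J2

Gantt: | J1 0-1 | J3 1-2 | J4 2-5 | J3 5-10 | J2 10-20 |
Completion: J1=1  J2=20  J3=10  J4=5
Finish order: J1 → J4 → J3 → J2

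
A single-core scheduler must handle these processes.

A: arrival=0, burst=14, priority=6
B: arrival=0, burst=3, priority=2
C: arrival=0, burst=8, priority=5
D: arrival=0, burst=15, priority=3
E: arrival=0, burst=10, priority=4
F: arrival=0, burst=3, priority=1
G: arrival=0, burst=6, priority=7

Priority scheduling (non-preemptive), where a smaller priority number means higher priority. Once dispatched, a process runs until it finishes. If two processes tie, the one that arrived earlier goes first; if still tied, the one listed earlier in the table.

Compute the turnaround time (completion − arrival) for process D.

Gantt: | F 0-3 | B 3-6 | D 6-21 | E 21-31 | C 31-39 | A 39-53 | G 53-59 |
Completion: A=53  B=6  C=39  D=21  E=31  F=3  G=59
Turnaround (C−A): A=53  B=6  C=39  D=21  E=31  F=3  G=59
Turnaround(D) = completion − arrival = 21 − 0 = 21

21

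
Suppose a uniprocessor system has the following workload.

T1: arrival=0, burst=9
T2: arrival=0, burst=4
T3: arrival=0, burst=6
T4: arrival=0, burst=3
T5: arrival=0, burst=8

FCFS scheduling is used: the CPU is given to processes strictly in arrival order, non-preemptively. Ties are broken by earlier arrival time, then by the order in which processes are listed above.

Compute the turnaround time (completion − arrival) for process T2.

Timeline: | T1 0-9 | T2 9-13 | T3 13-19 | T4 19-22 | T5 22-30 |
Completion: T1=9  T2=13  T3=19  T4=22  T5=30
Turnaround (C−A): T1=9  T2=13  T3=19  T4=22  T5=30
Turnaround(T2) = completion − arrival = 13 − 0 = 13

13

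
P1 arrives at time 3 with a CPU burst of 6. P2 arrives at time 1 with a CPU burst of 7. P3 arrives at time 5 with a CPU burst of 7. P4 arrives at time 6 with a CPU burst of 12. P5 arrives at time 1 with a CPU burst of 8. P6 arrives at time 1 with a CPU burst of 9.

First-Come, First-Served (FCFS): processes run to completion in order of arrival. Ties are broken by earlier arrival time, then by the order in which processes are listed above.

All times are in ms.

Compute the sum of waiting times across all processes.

Gantt: | idle 0-1 | P2 1-8 | P5 8-16 | P6 16-25 | P1 25-31 | P3 31-38 | P4 38-50 |
Completion: P1=31  P2=8  P3=38  P4=50  P5=16  P6=25
Waiting = turnaround − burst: P1=22, P2=0, P3=26, P4=32, P5=7, P6=15
Total waiting = 22 + 0 + 26 + 32 + 7 + 15 = 102

102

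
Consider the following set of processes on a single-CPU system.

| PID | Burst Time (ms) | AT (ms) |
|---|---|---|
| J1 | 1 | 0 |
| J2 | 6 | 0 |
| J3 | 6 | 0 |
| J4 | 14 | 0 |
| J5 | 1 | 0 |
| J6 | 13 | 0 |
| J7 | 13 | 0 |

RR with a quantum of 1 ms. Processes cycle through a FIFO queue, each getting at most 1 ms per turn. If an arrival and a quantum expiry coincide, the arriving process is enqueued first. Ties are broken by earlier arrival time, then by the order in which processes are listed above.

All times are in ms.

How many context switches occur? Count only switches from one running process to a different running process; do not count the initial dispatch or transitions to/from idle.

Gantt: | J1 0-1 | J2 1-2 | J3 2-3 | J4 3-4 | J5 4-5 | J6 5-6 | J7 6-7 | J2 7-8 | J3 8-9 | J4 9-10 | J6 10-11 | J7 11-12 | J2 12-13 | J3 13-14 | J4 14-15 | J6 15-16 | J7 16-17 | J2 17-18 | J3 18-19 | J4 19-20 | J6 20-21 | J7 21-22 | J2 22-23 | J3 23-24 | J4 24-25 | J6 25-26 | J7 26-27 | J2 27-28 | J3 28-29 | J4 29-30 | J6 30-31 | J7 31-32 | J4 32-33 | J6 33-34 | J7 34-35 | J4 35-36 | J6 36-37 | J7 37-38 | J4 38-39 | J6 39-40 | J7 40-41 | J4 41-42 | J6 42-43 | J7 43-44 | J4 44-45 | J6 45-46 | J7 46-47 | J4 47-48 | J6 48-49 | J7 49-50 | J4 50-51 | J6 51-52 | J7 52-53 | J4 53-54 |
Completion: J1=1  J2=28  J3=29  J4=54  J5=5  J6=52  J7=53
Turnaround (C−A): J1=1  J2=28  J3=29  J4=54  J5=5  J6=52  J7=53

53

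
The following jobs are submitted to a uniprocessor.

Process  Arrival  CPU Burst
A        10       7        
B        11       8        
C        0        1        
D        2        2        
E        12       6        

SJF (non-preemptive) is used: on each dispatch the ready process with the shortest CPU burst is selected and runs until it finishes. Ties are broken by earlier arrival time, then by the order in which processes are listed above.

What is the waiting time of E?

5

Schedule: | C 0-1 | idle 1-2 | D 2-4 | idle 4-10 | A 10-17 | E 17-23 | B 23-31 |
Completion: A=17  B=31  C=1  D=4  E=23
Turnaround (C−A): A=7  B=20  C=1  D=2  E=11
Waiting(E) = turnaround − burst = 11 − 6 = 5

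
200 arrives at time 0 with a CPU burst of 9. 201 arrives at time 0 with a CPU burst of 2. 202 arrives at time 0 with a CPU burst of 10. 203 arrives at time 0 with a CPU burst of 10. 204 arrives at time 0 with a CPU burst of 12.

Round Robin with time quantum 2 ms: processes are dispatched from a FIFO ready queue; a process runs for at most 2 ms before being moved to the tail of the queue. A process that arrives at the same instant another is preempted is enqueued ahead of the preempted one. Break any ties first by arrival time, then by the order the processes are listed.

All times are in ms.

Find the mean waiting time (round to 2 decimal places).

Timeline: | 200 0-2 | 201 2-4 | 202 4-6 | 203 6-8 | 204 8-10 | 200 10-12 | 202 12-14 | 203 14-16 | 204 16-18 | 200 18-20 | 202 20-22 | 203 22-24 | 204 24-26 | 200 26-28 | 202 28-30 | 203 30-32 | 204 32-34 | 200 34-35 | 202 35-37 | 203 37-39 | 204 39-43 |
Completion: 200=35  201=4  202=37  203=39  204=43
Waiting times: 200=26, 201=2, 202=27, 203=29, 204=31
Average waiting = (26+2+27+29+31) / 5 = 115/5 = 23.00

23.00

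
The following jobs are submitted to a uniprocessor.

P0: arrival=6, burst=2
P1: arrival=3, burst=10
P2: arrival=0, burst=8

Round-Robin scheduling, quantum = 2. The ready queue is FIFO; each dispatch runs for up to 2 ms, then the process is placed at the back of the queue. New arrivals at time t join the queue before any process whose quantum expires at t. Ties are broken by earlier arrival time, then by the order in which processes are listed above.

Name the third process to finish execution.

P1

Schedule: | P2 0-4 | P1 4-6 | P2 6-8 | P0 8-10 | P1 10-12 | P2 12-14 | P1 14-20 |
Completion: P0=10  P1=20  P2=14
Turnaround (C−A): P0=4  P1=17  P2=14
Finish order: P0 → P2 → P1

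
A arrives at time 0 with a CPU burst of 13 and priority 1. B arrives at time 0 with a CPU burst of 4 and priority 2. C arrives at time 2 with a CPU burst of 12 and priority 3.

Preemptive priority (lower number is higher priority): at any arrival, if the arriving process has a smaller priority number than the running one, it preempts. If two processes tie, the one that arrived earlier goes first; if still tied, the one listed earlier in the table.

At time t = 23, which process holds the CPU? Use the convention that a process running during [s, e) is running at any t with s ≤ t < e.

Schedule: | A 0-13 | B 13-17 | C 17-29 |
Completion: A=13  B=17  C=29

C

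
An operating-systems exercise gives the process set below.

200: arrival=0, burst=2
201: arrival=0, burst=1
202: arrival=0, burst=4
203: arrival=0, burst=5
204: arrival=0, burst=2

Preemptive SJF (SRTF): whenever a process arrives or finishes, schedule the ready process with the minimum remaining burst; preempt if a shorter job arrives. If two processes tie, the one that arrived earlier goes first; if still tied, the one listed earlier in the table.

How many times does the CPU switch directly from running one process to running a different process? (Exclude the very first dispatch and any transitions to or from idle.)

4

Timeline: | 201 0-1 | 200 1-3 | 204 3-5 | 202 5-9 | 203 9-14 |
Completion: 200=3  201=1  202=9  203=14  204=5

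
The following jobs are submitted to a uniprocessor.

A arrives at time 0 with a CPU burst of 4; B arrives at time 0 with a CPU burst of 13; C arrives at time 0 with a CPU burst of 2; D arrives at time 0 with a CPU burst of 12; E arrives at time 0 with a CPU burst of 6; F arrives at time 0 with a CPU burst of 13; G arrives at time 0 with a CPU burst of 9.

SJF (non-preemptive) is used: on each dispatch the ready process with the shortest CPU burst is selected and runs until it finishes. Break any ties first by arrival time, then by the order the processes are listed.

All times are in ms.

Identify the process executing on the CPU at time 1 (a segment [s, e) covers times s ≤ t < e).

C

Schedule: | C 0-2 | A 2-6 | E 6-12 | G 12-21 | D 21-33 | B 33-46 | F 46-59 |
Completion: A=6  B=46  C=2  D=33  E=12  F=59  G=21
Turnaround (C−A): A=6  B=46  C=2  D=33  E=12  F=59  G=21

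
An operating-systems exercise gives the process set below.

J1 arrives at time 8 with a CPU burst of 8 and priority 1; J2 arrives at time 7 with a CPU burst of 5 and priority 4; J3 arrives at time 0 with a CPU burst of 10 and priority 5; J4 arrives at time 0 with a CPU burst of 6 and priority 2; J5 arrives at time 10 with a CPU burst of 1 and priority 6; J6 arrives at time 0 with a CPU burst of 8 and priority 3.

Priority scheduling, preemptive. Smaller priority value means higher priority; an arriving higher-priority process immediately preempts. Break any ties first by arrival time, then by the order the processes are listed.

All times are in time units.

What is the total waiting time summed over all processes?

83

Schedule: | J4 0-6 | J6 6-8 | J1 8-16 | J6 16-22 | J2 22-27 | J3 27-37 | J5 37-38 |
Completion: J1=16  J2=27  J3=37  J4=6  J5=38  J6=22
Turnaround (C−A): J1=8  J2=20  J3=37  J4=6  J5=28  J6=22
Waiting = turnaround − burst: J1=0, J2=15, J3=27, J4=0, J5=27, J6=14
Total waiting = 0 + 15 + 27 + 0 + 27 + 14 = 83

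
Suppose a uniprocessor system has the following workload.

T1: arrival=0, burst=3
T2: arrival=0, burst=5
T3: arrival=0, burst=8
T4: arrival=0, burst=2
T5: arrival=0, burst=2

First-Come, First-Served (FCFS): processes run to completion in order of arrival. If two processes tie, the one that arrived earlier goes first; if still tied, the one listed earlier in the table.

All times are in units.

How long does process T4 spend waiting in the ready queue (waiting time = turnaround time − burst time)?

16

Gantt: | T1 0-3 | T2 3-8 | T3 8-16 | T4 16-18 | T5 18-20 |
Completion: T1=3  T2=8  T3=16  T4=18  T5=20
Turnaround (C−A): T1=3  T2=8  T3=16  T4=18  T5=20
Waiting(T4) = turnaround − burst = 18 − 2 = 16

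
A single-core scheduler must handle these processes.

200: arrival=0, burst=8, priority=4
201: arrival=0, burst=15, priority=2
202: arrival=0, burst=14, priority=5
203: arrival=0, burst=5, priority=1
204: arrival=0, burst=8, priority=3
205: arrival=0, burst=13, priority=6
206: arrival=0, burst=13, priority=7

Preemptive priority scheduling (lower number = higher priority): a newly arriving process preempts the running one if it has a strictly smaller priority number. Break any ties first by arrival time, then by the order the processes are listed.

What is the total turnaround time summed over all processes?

278

Gantt: | 203 0-5 | 201 5-20 | 204 20-28 | 200 28-36 | 202 36-50 | 205 50-63 | 206 63-76 |
Completion: 200=36  201=20  202=50  203=5  204=28  205=63  206=76
Turnaround = completion − arrival: 200=36, 201=20, 202=50, 203=5, 204=28, 205=63, 206=76
Total turnaround = 36 + 20 + 50 + 5 + 28 + 63 + 76 = 278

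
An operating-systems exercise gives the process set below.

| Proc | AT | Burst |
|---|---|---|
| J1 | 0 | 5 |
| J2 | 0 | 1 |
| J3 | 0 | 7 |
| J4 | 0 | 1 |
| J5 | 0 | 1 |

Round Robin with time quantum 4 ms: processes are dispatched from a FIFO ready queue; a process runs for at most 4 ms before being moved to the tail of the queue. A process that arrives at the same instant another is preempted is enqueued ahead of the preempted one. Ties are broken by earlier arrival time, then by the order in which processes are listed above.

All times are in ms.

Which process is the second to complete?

Gantt: | J1 0-4 | J2 4-5 | J3 5-9 | J4 9-10 | J5 10-11 | J1 11-12 | J3 12-15 |
Completion: J1=12  J2=5  J3=15  J4=10  J5=11
Turnaround (C−A): J1=12  J2=5  J3=15  J4=10  J5=11
Finish order: J2 → J4 → J5 → J1 → J3

J4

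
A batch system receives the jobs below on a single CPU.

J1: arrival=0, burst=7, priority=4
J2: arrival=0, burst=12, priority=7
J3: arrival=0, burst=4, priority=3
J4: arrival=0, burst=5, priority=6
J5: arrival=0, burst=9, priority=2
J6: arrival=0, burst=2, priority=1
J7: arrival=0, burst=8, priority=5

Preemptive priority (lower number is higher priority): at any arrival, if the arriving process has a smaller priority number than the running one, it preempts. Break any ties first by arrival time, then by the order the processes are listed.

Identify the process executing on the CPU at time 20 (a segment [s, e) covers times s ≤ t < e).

J1

Gantt: | J6 0-2 | J5 2-11 | J3 11-15 | J1 15-22 | J7 22-30 | J4 30-35 | J2 35-47 |
Completion: J1=22  J2=47  J3=15  J4=35  J5=11  J6=2  J7=30
Turnaround (C−A): J1=22  J2=47  J3=15  J4=35  J5=11  J6=2  J7=30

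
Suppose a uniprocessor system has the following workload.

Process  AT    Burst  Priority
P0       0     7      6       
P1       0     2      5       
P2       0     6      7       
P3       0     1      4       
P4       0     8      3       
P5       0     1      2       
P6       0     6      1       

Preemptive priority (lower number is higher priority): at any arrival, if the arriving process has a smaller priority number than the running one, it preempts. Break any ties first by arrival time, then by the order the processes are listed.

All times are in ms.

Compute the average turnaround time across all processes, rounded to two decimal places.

Schedule: | P6 0-6 | P5 6-7 | P4 7-15 | P3 15-16 | P1 16-18 | P0 18-25 | P2 25-31 |
Completion: P0=25  P1=18  P2=31  P3=16  P4=15  P5=7  P6=6
Turnaround (C−A): P0=25  P1=18  P2=31  P3=16  P4=15  P5=7  P6=6
Turnaround times: P0=25, P1=18, P2=31, P3=16, P4=15, P5=7, P6=6
Average turnaround = (25+18+31+16+15+7+6) / 7 = 118/7 = 16.86

16.86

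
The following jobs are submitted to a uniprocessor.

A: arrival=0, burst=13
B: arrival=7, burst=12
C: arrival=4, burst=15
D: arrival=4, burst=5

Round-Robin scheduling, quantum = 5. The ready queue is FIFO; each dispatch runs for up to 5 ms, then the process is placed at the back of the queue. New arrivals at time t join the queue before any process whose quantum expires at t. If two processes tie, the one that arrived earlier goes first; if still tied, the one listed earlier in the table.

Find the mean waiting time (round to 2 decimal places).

19.00

Schedule: | A 0-5 | C 5-10 | D 10-15 | A 15-20 | B 20-25 | C 25-30 | A 30-33 | B 33-38 | C 38-43 | B 43-45 |
Completion: A=33  B=45  C=43  D=15
Waiting times: A=20, B=26, C=24, D=6
Average waiting = (20+26+24+6) / 4 = 76/4 = 19.00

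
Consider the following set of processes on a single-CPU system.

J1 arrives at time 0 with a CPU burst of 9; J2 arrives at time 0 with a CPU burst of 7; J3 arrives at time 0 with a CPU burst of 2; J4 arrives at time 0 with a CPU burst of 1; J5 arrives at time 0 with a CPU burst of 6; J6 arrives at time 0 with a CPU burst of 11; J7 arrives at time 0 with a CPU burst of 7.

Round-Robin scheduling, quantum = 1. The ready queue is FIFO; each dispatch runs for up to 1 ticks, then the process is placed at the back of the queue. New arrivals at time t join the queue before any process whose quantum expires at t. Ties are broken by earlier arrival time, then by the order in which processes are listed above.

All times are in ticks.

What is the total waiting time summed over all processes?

Schedule: | J1 0-1 | J2 1-2 | J3 2-3 | J4 3-4 | J5 4-5 | J6 5-6 | J7 6-7 | J1 7-8 | J2 8-9 | J3 9-10 | J5 10-11 | J6 11-12 | J7 12-13 | J1 13-14 | J2 14-15 | J5 15-16 | J6 16-17 | J7 17-18 | J1 18-19 | J2 19-20 | J5 20-21 | J6 21-22 | J7 22-23 | J1 23-24 | J2 24-25 | J5 25-26 | J6 26-27 | J7 27-28 | J1 28-29 | J2 29-30 | J5 30-31 | J6 31-32 | J7 32-33 | J1 33-34 | J2 34-35 | J6 35-36 | J7 36-37 | J1 37-38 | J6 38-39 | J1 39-40 | J6 40-43 |
Completion: J1=40  J2=35  J3=10  J4=4  J5=31  J6=43  J7=37
Waiting = turnaround − burst: J1=31, J2=28, J3=8, J4=3, J5=25, J6=32, J7=30
Total waiting = 31 + 28 + 8 + 3 + 25 + 32 + 30 = 157

157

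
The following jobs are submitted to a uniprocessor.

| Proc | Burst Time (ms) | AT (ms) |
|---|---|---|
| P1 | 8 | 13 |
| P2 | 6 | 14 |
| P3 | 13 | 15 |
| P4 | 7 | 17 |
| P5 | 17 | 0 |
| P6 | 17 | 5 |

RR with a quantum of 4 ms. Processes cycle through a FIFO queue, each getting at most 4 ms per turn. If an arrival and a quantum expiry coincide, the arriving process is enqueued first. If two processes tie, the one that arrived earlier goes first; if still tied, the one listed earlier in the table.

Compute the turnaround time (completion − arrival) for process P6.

62

Timeline: | P5 0-8 | P6 8-12 | P5 12-16 | P6 16-20 | P1 20-24 | P2 24-28 | P3 28-32 | P5 32-36 | P4 36-40 | P6 40-44 | P1 44-48 | P2 48-50 | P3 50-54 | P5 54-55 | P4 55-58 | P6 58-62 | P3 62-66 | P6 66-67 | P3 67-68 |
Completion: P1=48  P2=50  P3=68  P4=58  P5=55  P6=67
Turnaround (C−A): P1=35  P2=36  P3=53  P4=41  P5=55  P6=62
Turnaround(P6) = completion − arrival = 67 − 5 = 62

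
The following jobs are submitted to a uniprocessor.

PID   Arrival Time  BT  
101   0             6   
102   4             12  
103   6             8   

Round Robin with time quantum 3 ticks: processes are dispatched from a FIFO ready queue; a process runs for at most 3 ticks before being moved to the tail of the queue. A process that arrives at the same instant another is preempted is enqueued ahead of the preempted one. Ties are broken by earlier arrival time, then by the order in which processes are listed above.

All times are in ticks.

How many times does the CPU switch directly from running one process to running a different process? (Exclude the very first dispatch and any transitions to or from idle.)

Timeline: | 101 0-6 | 102 6-9 | 103 9-12 | 102 12-15 | 103 15-18 | 102 18-21 | 103 21-23 | 102 23-26 |
Completion: 101=6  102=26  103=23

7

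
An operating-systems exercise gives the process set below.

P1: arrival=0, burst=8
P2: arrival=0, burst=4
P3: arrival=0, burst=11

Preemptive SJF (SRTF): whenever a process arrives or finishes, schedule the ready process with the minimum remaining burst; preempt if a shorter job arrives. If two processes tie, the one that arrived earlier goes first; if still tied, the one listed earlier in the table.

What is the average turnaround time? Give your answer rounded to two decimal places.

13.00

Timeline: | P2 0-4 | P1 4-12 | P3 12-23 |
Completion: P1=12  P2=4  P3=23
Turnaround times: P1=12, P2=4, P3=23
Average turnaround = (12+4+23) / 3 = 39/3 = 13.00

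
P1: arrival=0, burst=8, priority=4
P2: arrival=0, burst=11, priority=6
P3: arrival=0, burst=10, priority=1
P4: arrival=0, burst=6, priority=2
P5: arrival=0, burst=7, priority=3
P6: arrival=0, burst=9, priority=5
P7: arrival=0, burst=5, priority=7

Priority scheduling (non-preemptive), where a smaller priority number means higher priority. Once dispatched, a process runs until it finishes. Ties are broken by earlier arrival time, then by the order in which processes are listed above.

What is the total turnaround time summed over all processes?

Schedule: | P3 0-10 | P4 10-16 | P5 16-23 | P1 23-31 | P6 31-40 | P2 40-51 | P7 51-56 |
Completion: P1=31  P2=51  P3=10  P4=16  P5=23  P6=40  P7=56
Turnaround (C−A): P1=31  P2=51  P3=10  P4=16  P5=23  P6=40  P7=56
Turnaround = completion − arrival: P1=31, P2=51, P3=10, P4=16, P5=23, P6=40, P7=56
Total turnaround = 31 + 51 + 10 + 16 + 23 + 40 + 56 = 227

227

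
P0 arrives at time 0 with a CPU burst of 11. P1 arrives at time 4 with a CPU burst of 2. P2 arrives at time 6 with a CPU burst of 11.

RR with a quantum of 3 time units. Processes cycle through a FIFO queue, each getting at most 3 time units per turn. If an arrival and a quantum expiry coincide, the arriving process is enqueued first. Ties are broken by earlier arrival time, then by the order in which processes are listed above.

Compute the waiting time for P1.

2

Gantt: | P0 0-6 | P1 6-8 | P2 8-11 | P0 11-14 | P2 14-17 | P0 17-19 | P2 19-24 |
Completion: P0=19  P1=8  P2=24
Turnaround (C−A): P0=19  P1=4  P2=18
Waiting(P1) = turnaround − burst = 4 − 2 = 2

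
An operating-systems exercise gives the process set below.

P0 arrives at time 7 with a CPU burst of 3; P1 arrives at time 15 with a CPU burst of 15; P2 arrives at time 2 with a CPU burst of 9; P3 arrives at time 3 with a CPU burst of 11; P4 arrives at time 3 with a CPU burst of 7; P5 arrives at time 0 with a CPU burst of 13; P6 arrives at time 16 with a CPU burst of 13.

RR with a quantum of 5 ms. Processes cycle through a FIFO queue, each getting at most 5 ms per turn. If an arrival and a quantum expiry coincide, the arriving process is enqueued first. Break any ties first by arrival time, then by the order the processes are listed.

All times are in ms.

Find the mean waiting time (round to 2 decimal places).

34.43

Gantt: | P5 0-5 | P2 5-10 | P3 10-15 | P4 15-20 | P5 20-25 | P0 25-28 | P2 28-32 | P1 32-37 | P3 37-42 | P6 42-47 | P4 47-49 | P5 49-52 | P1 52-57 | P3 57-58 | P6 58-63 | P1 63-68 | P6 68-71 |
Completion: P0=28  P1=68  P2=32  P3=58  P4=49  P5=52  P6=71
Turnaround (C−A): P0=21  P1=53  P2=30  P3=55  P4=46  P5=52  P6=55
Waiting times: P0=18, P1=38, P2=21, P3=44, P4=39, P5=39, P6=42
Average waiting = (18+38+21+44+39+39+42) / 7 = 241/7 = 34.43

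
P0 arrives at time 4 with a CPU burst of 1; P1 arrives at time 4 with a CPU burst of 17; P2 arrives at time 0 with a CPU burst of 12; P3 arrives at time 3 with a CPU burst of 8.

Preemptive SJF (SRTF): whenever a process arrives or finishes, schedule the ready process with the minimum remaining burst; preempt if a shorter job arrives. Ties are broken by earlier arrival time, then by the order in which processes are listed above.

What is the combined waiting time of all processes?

Schedule: | P2 0-3 | P3 3-4 | P0 4-5 | P3 5-12 | P2 12-21 | P1 21-38 |
Completion: P0=5  P1=38  P2=21  P3=12
Turnaround (C−A): P0=1  P1=34  P2=21  P3=9
Waiting = turnaround − burst: P0=0, P1=17, P2=9, P3=1
Total waiting = 0 + 17 + 9 + 1 = 27

27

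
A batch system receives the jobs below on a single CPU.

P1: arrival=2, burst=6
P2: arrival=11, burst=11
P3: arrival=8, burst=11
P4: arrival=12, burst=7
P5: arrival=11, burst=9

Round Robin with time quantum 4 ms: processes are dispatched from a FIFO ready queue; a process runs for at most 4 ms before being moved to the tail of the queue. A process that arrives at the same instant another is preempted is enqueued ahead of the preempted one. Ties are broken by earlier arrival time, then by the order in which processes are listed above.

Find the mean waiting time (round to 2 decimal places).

Schedule: | idle 0-2 | P1 2-8 | P3 8-12 | P2 12-16 | P5 16-20 | P4 20-24 | P3 24-28 | P2 28-32 | P5 32-36 | P4 36-39 | P3 39-42 | P2 42-45 | P5 45-46 |
Completion: P1=8  P2=45  P3=42  P4=39  P5=46
Turnaround (C−A): P1=6  P2=34  P3=34  P4=27  P5=35
Waiting times: P1=0, P2=23, P3=23, P4=20, P5=26
Average waiting = (0+23+23+20+26) / 5 = 92/5 = 18.40

18.40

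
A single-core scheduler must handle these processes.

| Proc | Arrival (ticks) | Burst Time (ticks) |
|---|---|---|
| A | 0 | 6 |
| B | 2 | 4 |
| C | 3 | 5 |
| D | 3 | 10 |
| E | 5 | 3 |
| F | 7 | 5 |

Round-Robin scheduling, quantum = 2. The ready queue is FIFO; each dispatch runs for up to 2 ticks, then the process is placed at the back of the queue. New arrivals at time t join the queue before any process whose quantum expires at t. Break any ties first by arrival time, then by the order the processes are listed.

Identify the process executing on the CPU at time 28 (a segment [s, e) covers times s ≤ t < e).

Gantt: | A 0-2 | B 2-4 | A 4-6 | C 6-8 | D 8-10 | B 10-12 | E 12-14 | A 14-16 | F 16-18 | C 18-20 | D 20-22 | E 22-23 | F 23-25 | C 25-26 | D 26-28 | F 28-29 | D 29-33 |
Completion: A=16  B=12  C=26  D=33  E=23  F=29

F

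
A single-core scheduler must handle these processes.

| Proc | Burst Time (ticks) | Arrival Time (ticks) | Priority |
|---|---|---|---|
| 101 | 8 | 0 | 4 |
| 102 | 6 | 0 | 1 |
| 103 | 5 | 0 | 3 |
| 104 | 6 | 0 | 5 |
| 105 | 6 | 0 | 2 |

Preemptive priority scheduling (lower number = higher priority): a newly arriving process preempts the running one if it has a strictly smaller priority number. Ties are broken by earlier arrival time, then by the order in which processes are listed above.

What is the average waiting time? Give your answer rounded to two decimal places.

Timeline: | 102 0-6 | 105 6-12 | 103 12-17 | 101 17-25 | 104 25-31 |
Completion: 101=25  102=6  103=17  104=31  105=12
Waiting times: 101=17, 102=0, 103=12, 104=25, 105=6
Average waiting = (17+0+12+25+6) / 5 = 60/5 = 12.00

12.00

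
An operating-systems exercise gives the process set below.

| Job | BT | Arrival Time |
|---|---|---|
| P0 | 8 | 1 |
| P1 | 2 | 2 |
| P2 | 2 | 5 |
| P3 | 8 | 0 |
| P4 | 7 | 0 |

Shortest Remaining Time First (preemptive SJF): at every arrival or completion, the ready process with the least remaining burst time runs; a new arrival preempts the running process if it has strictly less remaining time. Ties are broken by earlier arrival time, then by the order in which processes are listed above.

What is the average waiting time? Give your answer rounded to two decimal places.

Timeline: | P4 0-2 | P1 2-4 | P4 4-5 | P2 5-7 | P4 7-11 | P3 11-19 | P0 19-27 |
Completion: P0=27  P1=4  P2=7  P3=19  P4=11
Turnaround (C−A): P0=26  P1=2  P2=2  P3=19  P4=11
Waiting times: P0=18, P1=0, P2=0, P3=11, P4=4
Average waiting = (18+0+0+11+4) / 5 = 33/5 = 6.60

6.60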